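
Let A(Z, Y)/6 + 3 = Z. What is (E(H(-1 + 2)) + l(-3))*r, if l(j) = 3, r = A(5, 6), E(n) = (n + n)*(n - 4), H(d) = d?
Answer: -36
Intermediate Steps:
A(Z, Y) = -18 + 6*Z
E(n) = 2*n*(-4 + n) (E(n) = (2*n)*(-4 + n) = 2*n*(-4 + n))
r = 12 (r = -18 + 6*5 = -18 + 30 = 12)
(E(H(-1 + 2)) + l(-3))*r = (2*(-1 + 2)*(-4 + (-1 + 2)) + 3)*12 = (2*1*(-4 + 1) + 3)*12 = (2*1*(-3) + 3)*12 = (-6 + 3)*12 = -3*12 = -36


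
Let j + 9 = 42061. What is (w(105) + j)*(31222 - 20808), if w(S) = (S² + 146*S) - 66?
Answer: 711703174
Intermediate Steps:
w(S) = -66 + S² + 146*S
j = 42052 (j = -9 + 42061 = 42052)
(w(105) + j)*(31222 - 20808) = ((-66 + 105² + 146*105) + 42052)*(31222 - 20808) = ((-66 + 11025 + 15330) + 42052)*10414 = (26289 + 42052)*10414 = 68341*10414 = 711703174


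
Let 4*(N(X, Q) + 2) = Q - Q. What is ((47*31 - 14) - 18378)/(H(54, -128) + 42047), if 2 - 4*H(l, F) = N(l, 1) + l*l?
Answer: -5645/13773 ≈ -0.40986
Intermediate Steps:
N(X, Q) = -2 (N(X, Q) = -2 + (Q - Q)/4 = -2 + (¼)*0 = -2 + 0 = -2)
H(l, F) = 1 - l²/4 (H(l, F) = ½ - (-2 + l*l)/4 = ½ - (-2 + l²)/4 = ½ + (½ - l²/4) = 1 - l²/4)
((47*31 - 14) - 18378)/(H(54, -128) + 42047) = ((47*31 - 14) - 18378)/((1 - ¼*54²) + 42047) = ((1457 - 14) - 18378)/((1 - ¼*2916) + 42047) = (1443 - 18378)/((1 - 729) + 42047) = -16935/(-728 + 42047) = -16935/41319 = -16935*1/41319 = -5645/13773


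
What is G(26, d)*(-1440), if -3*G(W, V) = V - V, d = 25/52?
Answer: 0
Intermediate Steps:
d = 25/52 (d = 25*(1/52) = 25/52 ≈ 0.48077)
G(W, V) = 0 (G(W, V) = -(V - V)/3 = -⅓*0 = 0)
G(26, d)*(-1440) = 0*(-1440) = 0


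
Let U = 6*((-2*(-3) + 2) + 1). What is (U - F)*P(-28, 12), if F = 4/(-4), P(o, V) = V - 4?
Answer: 440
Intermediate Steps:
P(o, V) = -4 + V
F = -1 (F = 4*(-¼) = -1)
U = 54 (U = 6*((6 + 2) + 1) = 6*(8 + 1) = 6*9 = 54)
(U - F)*P(-28, 12) = (54 - 1*(-1))*(-4 + 12) = (54 + 1)*8 = 55*8 = 440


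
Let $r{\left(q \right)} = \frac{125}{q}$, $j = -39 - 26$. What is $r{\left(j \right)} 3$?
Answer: $- \frac{75}{13} \approx -5.7692$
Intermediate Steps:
$j = -65$ ($j = -39 - 26 = -65$)
$r{\left(j \right)} 3 = \frac{125}{-65} \cdot 3 = 125 \left(- \frac{1}{65}\right) 3 = \left(- \frac{25}{13}\right) 3 = - \frac{75}{13}$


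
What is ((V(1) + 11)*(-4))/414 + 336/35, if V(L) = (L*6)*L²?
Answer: 9766/1035 ≈ 9.4357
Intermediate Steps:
V(L) = 6*L³ (V(L) = (6*L)*L² = 6*L³)
((V(1) + 11)*(-4))/414 + 336/35 = ((6*1³ + 11)*(-4))/414 + 336/35 = ((6*1 + 11)*(-4))*(1/414) + 336*(1/35) = ((6 + 11)*(-4))*(1/414) + 48/5 = (17*(-4))*(1/414) + 48/5 = -68*1/414 + 48/5 = -34/207 + 48/5 = 9766/1035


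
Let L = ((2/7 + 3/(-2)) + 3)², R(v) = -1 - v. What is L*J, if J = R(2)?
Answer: -1875/196 ≈ -9.5663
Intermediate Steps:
J = -3 (J = -1 - 1*2 = -1 - 2 = -3)
L = 625/196 (L = ((2*(⅐) + 3*(-½)) + 3)² = ((2/7 - 3/2) + 3)² = (-17/14 + 3)² = (25/14)² = 625/196 ≈ 3.1888)
L*J = (625/196)*(-3) = -1875/196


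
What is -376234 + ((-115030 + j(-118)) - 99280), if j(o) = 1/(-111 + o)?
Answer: -135234577/229 ≈ -5.9054e+5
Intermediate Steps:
-376234 + ((-115030 + j(-118)) - 99280) = -376234 + ((-115030 + 1/(-111 - 118)) - 99280) = -376234 + ((-115030 + 1/(-229)) - 99280) = -376234 + ((-115030 - 1/229) - 99280) = -376234 + (-26341871/229 - 99280) = -376234 - 49076991/229 = -135234577/229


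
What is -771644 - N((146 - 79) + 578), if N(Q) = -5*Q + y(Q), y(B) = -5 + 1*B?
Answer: -769059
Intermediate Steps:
y(B) = -5 + B
N(Q) = -5 - 4*Q (N(Q) = -5*Q + (-5 + Q) = -5 - 4*Q)
-771644 - N((146 - 79) + 578) = -771644 - (-5 - 4*((146 - 79) + 578)) = -771644 - (-5 - 4*(67 + 578)) = -771644 - (-5 - 4*645) = -771644 - (-5 - 2580) = -771644 - 1*(-2585) = -771644 + 2585 = -769059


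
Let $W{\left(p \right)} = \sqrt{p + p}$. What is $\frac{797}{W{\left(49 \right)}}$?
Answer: $\frac{797 \sqrt{2}}{14} \approx 80.509$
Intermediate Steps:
$W{\left(p \right)} = \sqrt{2} \sqrt{p}$ ($W{\left(p \right)} = \sqrt{2 p} = \sqrt{2} \sqrt{p}$)
$\frac{797}{W{\left(49 \right)}} = \frac{797}{\sqrt{2} \sqrt{49}} = \frac{797}{\sqrt{2} \cdot 7} = \frac{797}{7 \sqrt{2}} = 797 \frac{\sqrt{2}}{14} = \frac{797 \sqrt{2}}{14}$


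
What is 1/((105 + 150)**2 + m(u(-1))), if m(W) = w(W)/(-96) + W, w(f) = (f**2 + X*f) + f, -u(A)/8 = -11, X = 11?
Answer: 3/195064 ≈ 1.5380e-5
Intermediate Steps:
u(A) = 88 (u(A) = -8*(-11) = 88)
w(f) = f**2 + 12*f (w(f) = (f**2 + 11*f) + f = f**2 + 12*f)
m(W) = W - W*(12 + W)/96 (m(W) = (W*(12 + W))/(-96) + W = (W*(12 + W))*(-1/96) + W = -W*(12 + W)/96 + W = W - W*(12 + W)/96)
1/((105 + 150)**2 + m(u(-1))) = 1/((105 + 150)**2 + (1/96)*88*(84 - 1*88)) = 1/(255**2 + (1/96)*88*(84 - 88)) = 1/(65025 + (1/96)*88*(-4)) = 1/(65025 - 11/3) = 1/(195064/3) = 3/195064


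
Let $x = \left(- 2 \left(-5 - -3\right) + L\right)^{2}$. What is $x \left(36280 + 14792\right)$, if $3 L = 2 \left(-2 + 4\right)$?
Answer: $\frac{4358144}{3} \approx 1.4527 \cdot 10^{6}$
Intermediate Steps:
$L = \frac{4}{3}$ ($L = \frac{2 \left(-2 + 4\right)}{3} = \frac{2 \cdot 2}{3} = \frac{1}{3} \cdot 4 = \frac{4}{3} \approx 1.3333$)
$x = \frac{256}{9}$ ($x = \left(- 2 \left(-5 - -3\right) + \frac{4}{3}\right)^{2} = \left(- 2 \left(-5 + 3\right) + \frac{4}{3}\right)^{2} = \left(\left(-2\right) \left(-2\right) + \frac{4}{3}\right)^{2} = \left(4 + \frac{4}{3}\right)^{2} = \left(\frac{16}{3}\right)^{2} = \frac{256}{9} \approx 28.444$)
$x \left(36280 + 14792\right) = \frac{256 \left(36280 + 14792\right)}{9} = \frac{256}{9} \cdot 51072 = \frac{4358144}{3}$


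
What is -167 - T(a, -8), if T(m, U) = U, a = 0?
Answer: -159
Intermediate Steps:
-167 - T(a, -8) = -167 - 1*(-8) = -167 + 8 = -159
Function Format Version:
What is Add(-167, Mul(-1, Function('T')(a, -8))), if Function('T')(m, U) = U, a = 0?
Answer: -159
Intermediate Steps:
Add(-167, Mul(-1, Function('T')(a, -8))) = Add(-167, Mul(-1, -8)) = Add(-167, 8) = -159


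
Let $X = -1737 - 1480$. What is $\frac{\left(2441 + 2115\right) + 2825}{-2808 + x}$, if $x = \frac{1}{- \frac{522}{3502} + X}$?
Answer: $- \frac{41578855868}{15818105975} \approx -2.6286$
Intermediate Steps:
$X = -3217$ ($X = -1737 - 1480 = -3217$)
$x = - \frac{1751}{5633228}$ ($x = \frac{1}{- \frac{522}{3502} - 3217} = \frac{1}{\left(-522\right) \frac{1}{3502} - 3217} = \frac{1}{- \frac{261}{1751} - 3217} = \frac{1}{- \frac{5633228}{1751}} = - \frac{1751}{5633228} \approx -0.00031083$)
$\frac{\left(2441 + 2115\right) + 2825}{-2808 + x} = \frac{\left(2441 + 2115\right) + 2825}{-2808 - \frac{1751}{5633228}} = \frac{4556 + 2825}{- \frac{15818105975}{5633228}} = 7381 \left(- \frac{5633228}{15818105975}\right) = - \frac{41578855868}{15818105975}$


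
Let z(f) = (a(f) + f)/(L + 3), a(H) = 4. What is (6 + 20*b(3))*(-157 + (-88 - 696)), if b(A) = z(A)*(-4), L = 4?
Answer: 69634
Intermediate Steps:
z(f) = 4/7 + f/7 (z(f) = (4 + f)/(4 + 3) = (4 + f)/7 = (4 + f)*(⅐) = 4/7 + f/7)
b(A) = -16/7 - 4*A/7 (b(A) = (4/7 + A/7)*(-4) = -16/7 - 4*A/7)
(6 + 20*b(3))*(-157 + (-88 - 696)) = (6 + 20*(-16/7 - 4/7*3))*(-157 + (-88 - 696)) = (6 + 20*(-16/7 - 12/7))*(-157 - 784) = (6 + 20*(-4))*(-941) = (6 - 80)*(-941) = -74*(-941) = 69634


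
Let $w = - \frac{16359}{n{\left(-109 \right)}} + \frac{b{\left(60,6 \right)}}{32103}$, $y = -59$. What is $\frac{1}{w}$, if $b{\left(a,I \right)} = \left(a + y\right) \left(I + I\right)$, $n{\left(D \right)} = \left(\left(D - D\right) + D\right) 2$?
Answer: $\frac{2332818}{175058531} \approx 0.013326$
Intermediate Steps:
$n{\left(D \right)} = 2 D$ ($n{\left(D \right)} = \left(0 + D\right) 2 = D 2 = 2 D$)
$b{\left(a,I \right)} = 2 I \left(-59 + a\right)$ ($b{\left(a,I \right)} = \left(a - 59\right) \left(I + I\right) = \left(-59 + a\right) 2 I = 2 I \left(-59 + a\right)$)
$w = \frac{175058531}{2332818}$ ($w = - \frac{16359}{2 \left(-109\right)} + \frac{2 \cdot 6 \left(-59 + 60\right)}{32103} = - \frac{16359}{-218} + 2 \cdot 6 \cdot 1 \cdot \frac{1}{32103} = \left(-16359\right) \left(- \frac{1}{218}\right) + 12 \cdot \frac{1}{32103} = \frac{16359}{218} + \frac{4}{10701} = \frac{175058531}{2332818} \approx 75.042$)
$\frac{1}{w} = \frac{1}{\frac{175058531}{2332818}} = \frac{2332818}{175058531}$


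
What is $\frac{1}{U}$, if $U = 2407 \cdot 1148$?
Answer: $\frac{1}{2763236} \approx 3.6189 \cdot 10^{-7}$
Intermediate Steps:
$U = 2763236$
$\frac{1}{U} = \frac{1}{2763236}$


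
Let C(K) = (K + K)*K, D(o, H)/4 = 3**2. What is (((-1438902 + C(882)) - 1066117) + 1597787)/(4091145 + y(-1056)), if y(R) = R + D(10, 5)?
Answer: 648616/4090125 ≈ 0.15858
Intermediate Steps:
D(o, H) = 36 (D(o, H) = 4*3**2 = 4*9 = 36)
y(R) = 36 + R (y(R) = R + 36 = 36 + R)
C(K) = 2*K**2 (C(K) = (2*K)*K = 2*K**2)
(((-1438902 + C(882)) - 1066117) + 1597787)/(4091145 + y(-1056)) = (((-1438902 + 2*882**2) - 1066117) + 1597787)/(4091145 + (36 - 1056)) = (((-1438902 + 2*777924) - 1066117) + 1597787)/(4091145 - 1020) = (((-1438902 + 1555848) - 1066117) + 1597787)/4090125 = ((116946 - 1066117) + 1597787)*(1/4090125) = (-949171 + 1597787)*(1/4090125) = 648616*(1/4090125) = 648616/4090125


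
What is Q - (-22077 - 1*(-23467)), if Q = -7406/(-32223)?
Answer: -1947068/1401 ≈ -1389.8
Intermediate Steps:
Q = 322/1401 (Q = -7406*(-1/32223) = 322/1401 ≈ 0.22984)
Q - (-22077 - 1*(-23467)) = 322/1401 - (-22077 - 1*(-23467)) = 322/1401 - (-22077 + 23467) = 322/1401 - 1*1390 = 322/1401 - 1390 = -1947068/1401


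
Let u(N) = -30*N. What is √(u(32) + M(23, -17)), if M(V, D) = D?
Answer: I*√977 ≈ 31.257*I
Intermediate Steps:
√(u(32) + M(23, -17)) = √(-30*32 - 17) = √(-960 - 17) = √(-977) = I*√977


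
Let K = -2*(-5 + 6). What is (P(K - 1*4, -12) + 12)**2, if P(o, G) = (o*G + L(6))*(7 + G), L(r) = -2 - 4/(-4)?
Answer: 117649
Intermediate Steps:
L(r) = -1 (L(r) = -2 - 4*(-1/4) = -2 + 1 = -1)
K = -2 (K = -2*1 = -2)
P(o, G) = (-1 + G*o)*(7 + G) (P(o, G) = (o*G - 1)*(7 + G) = (G*o - 1)*(7 + G) = (-1 + G*o)*(7 + G))
(P(K - 1*4, -12) + 12)**2 = ((-7 - 1*(-12) + (-2 - 1*4)*(-12)**2 + 7*(-12)*(-2 - 1*4)) + 12)**2 = ((-7 + 12 + (-2 - 4)*144 + 7*(-12)*(-2 - 4)) + 12)**2 = ((-7 + 12 - 6*144 + 7*(-12)*(-6)) + 12)**2 = ((-7 + 12 - 864 + 504) + 12)**2 = (-355 + 12)**2 = (-343)**2 = 117649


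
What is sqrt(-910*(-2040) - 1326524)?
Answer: 2*sqrt(132469) ≈ 727.93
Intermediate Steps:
sqrt(-910*(-2040) - 1326524) = sqrt(1856400 - 1326524) = sqrt(529876) = 2*sqrt(132469)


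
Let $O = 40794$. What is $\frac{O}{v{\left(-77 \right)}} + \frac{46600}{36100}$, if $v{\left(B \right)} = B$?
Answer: $- \frac{14690752}{27797} \approx -528.5$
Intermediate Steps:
$\frac{O}{v{\left(-77 \right)}} + \frac{46600}{36100} = \frac{40794}{-77} + \frac{46600}{36100} = 40794 \left(- \frac{1}{77}\right) + 46600 \cdot \frac{1}{36100} = - \frac{40794}{77} + \frac{466}{361} = - \frac{14690752}{27797}$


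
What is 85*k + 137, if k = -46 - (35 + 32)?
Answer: -9468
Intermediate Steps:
k = -113 (k = -46 - 1*67 = -46 - 67 = -113)
85*k + 137 = 85*(-113) + 137 = -9605 + 137 = -9468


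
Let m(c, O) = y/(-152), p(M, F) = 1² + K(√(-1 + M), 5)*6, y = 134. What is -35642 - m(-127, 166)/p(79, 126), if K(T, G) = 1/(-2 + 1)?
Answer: -13544027/380 ≈ -35642.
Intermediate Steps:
K(T, G) = -1 (K(T, G) = 1/(-1) = -1)
p(M, F) = -5 (p(M, F) = 1² - 1*6 = 1 - 6 = -5)
m(c, O) = -67/76 (m(c, O) = 134/(-152) = 134*(-1/152) = -67/76)
-35642 - m(-127, 166)/p(79, 126) = -35642 - (-67)/(76*(-5)) = -35642 - (-67)*(-1)/(76*5) = -35642 - 1*67/380 = -35642 - 67/380 = -13544027/380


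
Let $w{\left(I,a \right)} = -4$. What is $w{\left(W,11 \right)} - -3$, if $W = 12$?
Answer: $-1$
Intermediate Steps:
$w{\left(W,11 \right)} - -3 = -4 - -3 = -4 + \left(5 - 2\right) = -4 + 3 = -1$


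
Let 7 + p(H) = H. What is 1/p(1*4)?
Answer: -1/3 ≈ -0.33333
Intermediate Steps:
p(H) = -7 + H
1/p(1*4) = 1/(-7 + 1*4) = 1/(-7 + 4) = 1/(-3) = -1/3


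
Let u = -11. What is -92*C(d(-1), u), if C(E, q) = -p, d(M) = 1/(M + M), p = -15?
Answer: -1380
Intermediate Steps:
d(M) = 1/(2*M)
C(E, q) = 15 (C(E, q) = -1*(-15) = 15)
-92*C(d(-1), u) = -92*15 = -1380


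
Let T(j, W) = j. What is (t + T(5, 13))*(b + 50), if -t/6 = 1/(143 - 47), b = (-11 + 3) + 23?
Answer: 5135/16 ≈ 320.94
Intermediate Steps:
b = 15 (b = -8 + 23 = 15)
t = -1/16 (t = -6/(143 - 47) = -6/96 = -6*1/96 = -1/16 ≈ -0.062500)
(t + T(5, 13))*(b + 50) = (-1/16 + 5)*(15 + 50) = (79/16)*65 = 5135/16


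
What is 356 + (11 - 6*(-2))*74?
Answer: 2058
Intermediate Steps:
356 + (11 - 6*(-2))*74 = 356 + (11 + 12)*74 = 356 + 23*74 = 356 + 1702 = 2058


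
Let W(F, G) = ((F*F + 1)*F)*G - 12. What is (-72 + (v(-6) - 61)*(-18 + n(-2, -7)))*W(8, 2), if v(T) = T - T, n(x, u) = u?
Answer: 1493684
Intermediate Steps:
W(F, G) = -12 + F*G*(1 + F**2) (W(F, G) = ((F**2 + 1)*F)*G - 12 = ((1 + F**2)*F)*G - 12 = (F*(1 + F**2))*G - 12 = F*G*(1 + F**2) - 12 = -12 + F*G*(1 + F**2))
v(T) = 0
(-72 + (v(-6) - 61)*(-18 + n(-2, -7)))*W(8, 2) = (-72 + (0 - 61)*(-18 - 7))*(-12 + 8*2 + 2*8**3) = (-72 - 61*(-25))*(-12 + 16 + 2*512) = (-72 + 1525)*(-12 + 16 + 1024) = 1453*1028 = 1493684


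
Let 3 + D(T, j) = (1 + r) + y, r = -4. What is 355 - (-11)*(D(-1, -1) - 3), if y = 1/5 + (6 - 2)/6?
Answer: 3983/15 ≈ 265.53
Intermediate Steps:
y = 13/15 (y = 1*(⅕) + 4*(⅙) = ⅕ + ⅔ = 13/15 ≈ 0.86667)
D(T, j) = -77/15 (D(T, j) = -3 + ((1 - 4) + 13/15) = -3 + (-3 + 13/15) = -3 - 32/15 = -77/15)
355 - (-11)*(D(-1, -1) - 3) = 355 - (-11)*(-77/15 - 3) = 355 - (-11)*(-122)/15 = 355 - 1*1342/15 = 355 - 1342/15 = 3983/15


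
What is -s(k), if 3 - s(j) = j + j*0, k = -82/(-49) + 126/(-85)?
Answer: -11699/4165 ≈ -2.8089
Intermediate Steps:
k = 796/4165 (k = -82*(-1/49) + 126*(-1/85) = 82/49 - 126/85 = 796/4165 ≈ 0.19112)
s(j) = 3 - j (s(j) = 3 - (j + j*0) = 3 - (j + 0) = 3 - j)
-s(k) = -(3 - 1*796/4165) = -(3 - 796/4165) = -1*11699/4165 = -11699/4165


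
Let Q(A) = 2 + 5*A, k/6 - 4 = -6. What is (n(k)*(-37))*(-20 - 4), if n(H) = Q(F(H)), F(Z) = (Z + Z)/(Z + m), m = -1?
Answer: 129648/13 ≈ 9972.9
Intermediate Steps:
k = -12 (k = 24 + 6*(-6) = 24 - 36 = -12)
F(Z) = 2*Z/(-1 + Z) (F(Z) = (Z + Z)/(Z - 1) = (2*Z)/(-1 + Z) = 2*Z/(-1 + Z))
n(H) = 2 + 10*H/(-1 + H) (n(H) = 2 + 5*(2*H/(-1 + H)) = 2 + 10*H/(-1 + H))
(n(k)*(-37))*(-20 - 4) = ((2*(-1 + 6*(-12))/(-1 - 12))*(-37))*(-20 - 4) = ((2*(-1 - 72)/(-13))*(-37))*(-24) = ((2*(-1/13)*(-73))*(-37))*(-24) = ((146/13)*(-37))*(-24) = -5402/13*(-24) = 129648/13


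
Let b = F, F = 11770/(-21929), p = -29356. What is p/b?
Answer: 321873862/5885 ≈ 54694.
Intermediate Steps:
F = -11770/21929 (F = 11770*(-1/21929) = -11770/21929 ≈ -0.53673)
b = -11770/21929 ≈ -0.53673
p/b = -29356/(-11770/21929) = -29356*(-21929/11770) = 321873862/5885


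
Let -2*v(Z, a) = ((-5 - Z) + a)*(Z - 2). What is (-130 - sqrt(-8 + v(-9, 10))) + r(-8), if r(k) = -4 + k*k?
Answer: -70 - sqrt(69) ≈ -78.307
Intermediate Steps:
v(Z, a) = -(-2 + Z)*(-5 + a - Z)/2 (v(Z, a) = -((-5 - Z) + a)*(Z - 2)/2 = -(-5 + a - Z)*(-2 + Z)/2 = -(-2 + Z)*(-5 + a - Z)/2)
r(k) = -4 + k**2
(-130 - sqrt(-8 + v(-9, 10))) + r(-8) = (-130 - sqrt(-8 + (-5 + 10 + (1/2)*(-9)**2 + (3/2)*(-9) - 1/2*(-9)*10))) + (-4 + (-8)**2) = (-130 - sqrt(-8 + (-5 + 10 + (1/2)*81 - 27/2 + 45))) + (-4 + 64) = (-130 - sqrt(-8 + (-5 + 10 + 81/2 - 27/2 + 45))) + 60 = (-130 - sqrt(-8 + 77)) + 60 = (-130 - sqrt(69)) + 60 = -70 - sqrt(69)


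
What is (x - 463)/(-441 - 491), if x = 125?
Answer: 169/466 ≈ 0.36266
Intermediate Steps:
(x - 463)/(-441 - 491) = (125 - 463)/(-441 - 491) = -338/(-932) = -338*(-1/932) = 169/466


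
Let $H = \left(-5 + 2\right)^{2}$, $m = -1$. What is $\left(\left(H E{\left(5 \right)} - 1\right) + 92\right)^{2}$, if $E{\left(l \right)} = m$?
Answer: $6724$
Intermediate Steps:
$E{\left(l \right)} = -1$
$H = 9$ ($H = \left(-3\right)^{2} = 9$)
$\left(\left(H E{\left(5 \right)} - 1\right) + 92\right)^{2} = \left(\left(9 \left(-1\right) - 1\right) + 92\right)^{2} = \left(\left(-9 - 1\right) + 92\right)^{2} = \left(-10 + 92\right)^{2} = 82^{2} = 6724$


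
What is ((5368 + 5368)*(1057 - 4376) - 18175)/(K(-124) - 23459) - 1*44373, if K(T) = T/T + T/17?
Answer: -5698255709/132970 ≈ -42854.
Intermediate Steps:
K(T) = 1 + T/17 (K(T) = 1 + T*(1/17) = 1 + T/17)
((5368 + 5368)*(1057 - 4376) - 18175)/(K(-124) - 23459) - 1*44373 = ((5368 + 5368)*(1057 - 4376) - 18175)/((1 + (1/17)*(-124)) - 23459) - 1*44373 = (10736*(-3319) - 18175)/((1 - 124/17) - 23459) - 44373 = (-35632784 - 18175)/(-107/17 - 23459) - 44373 = -35650959/(-398910/17) - 44373 = -35650959*(-17/398910) - 44373 = 202022101/132970 - 44373 = -5698255709/132970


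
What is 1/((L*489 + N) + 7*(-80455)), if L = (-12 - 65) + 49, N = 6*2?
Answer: -1/576865 ≈ -1.7335e-6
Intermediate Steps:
N = 12
L = -28 (L = -77 + 49 = -28)
1/((L*489 + N) + 7*(-80455)) = 1/((-28*489 + 12) + 7*(-80455)) = 1/((-13692 + 12) - 563185) = 1/(-13680 - 563185) = 1/(-576865) = -1/576865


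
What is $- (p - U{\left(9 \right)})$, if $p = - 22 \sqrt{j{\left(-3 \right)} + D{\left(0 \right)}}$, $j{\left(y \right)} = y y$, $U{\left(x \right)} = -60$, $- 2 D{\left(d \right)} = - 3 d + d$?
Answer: $6$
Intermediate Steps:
$D{\left(d \right)} = d$ ($D{\left(d \right)} = - \frac{- 3 d + d}{2} = - \frac{\left(-2\right) d}{2} = d$)
$j{\left(y \right)} = y^{2}$
$p = -66$ ($p = - 22 \sqrt{\left(-3\right)^{2} + 0} = - 22 \sqrt{9 + 0} = - 22 \sqrt{9} = \left(-22\right) 3 = -66$)
$- (p - U{\left(9 \right)}) = - (-66 - -60) = - (-66 + 60) = \left(-1\right) \left(-6\right) = 6$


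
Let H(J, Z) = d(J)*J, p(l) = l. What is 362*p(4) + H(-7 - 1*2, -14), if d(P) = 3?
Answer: 1421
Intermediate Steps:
H(J, Z) = 3*J
362*p(4) + H(-7 - 1*2, -14) = 362*4 + 3*(-7 - 1*2) = 1448 + 3*(-7 - 2) = 1448 + 3*(-9) = 1448 - 27 = 1421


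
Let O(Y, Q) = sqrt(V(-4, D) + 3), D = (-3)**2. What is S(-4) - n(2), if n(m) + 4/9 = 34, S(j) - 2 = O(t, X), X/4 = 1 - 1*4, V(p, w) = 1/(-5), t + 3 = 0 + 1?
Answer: -284/9 + sqrt(70)/5 ≈ -29.882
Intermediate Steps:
D = 9
t = -2 (t = -3 + (0 + 1) = -3 + 1 = -2)
V(p, w) = -1/5
X = -12 (X = 4*(1 - 1*4) = 4*(1 - 4) = 4*(-3) = -12)
O(Y, Q) = sqrt(70)/5 (O(Y, Q) = sqrt(-1/5 + 3) = sqrt(14/5) = sqrt(70)/5)
S(j) = 2 + sqrt(70)/5
n(m) = 302/9 (n(m) = -4/9 + 34 = 302/9)
S(-4) - n(2) = (2 + sqrt(70)/5) - 1*302/9 = (2 + sqrt(70)/5) - 302/9 = -284/9 + sqrt(70)/5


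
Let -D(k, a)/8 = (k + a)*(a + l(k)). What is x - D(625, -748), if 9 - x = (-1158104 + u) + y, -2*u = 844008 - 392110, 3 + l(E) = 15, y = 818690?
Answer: 1289596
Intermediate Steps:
l(E) = 12 (l(E) = -3 + 15 = 12)
u = -225949 (u = -(844008 - 392110)/2 = -½*451898 = -225949)
D(k, a) = -8*(12 + a)*(a + k) (D(k, a) = -8*(k + a)*(a + 12) = -8*(a + k)*(12 + a) = -8*(12 + a)*(a + k))
x = 565372 (x = 9 - ((-1158104 - 225949) + 818690) = 9 - (-1384053 + 818690) = 9 - 1*(-565363) = 9 + 565363 = 565372)
x - D(625, -748) = 565372 - (-96*(-748) - 96*625 - 8*(-748)² - 8*(-748)*625) = 565372 - (71808 - 60000 - 8*559504 + 3740000) = 565372 - (71808 - 60000 - 4476032 + 3740000) = 565372 - 1*(-724224) = 565372 + 724224 = 1289596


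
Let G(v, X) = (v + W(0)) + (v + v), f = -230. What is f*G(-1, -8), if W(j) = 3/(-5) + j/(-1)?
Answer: 828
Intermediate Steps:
W(j) = -3/5 - j (W(j) = 3*(-1/5) + j*(-1) = -3/5 - j)
G(v, X) = -3/5 + 3*v (G(v, X) = (v + (-3/5 - 1*0)) + (v + v) = (v + (-3/5 + 0)) + 2*v = (v - 3/5) + 2*v = (-3/5 + v) + 2*v = -3/5 + 3*v)
f*G(-1, -8) = -230*(-3/5 + 3*(-1)) = -230*(-3/5 - 3) = -230*(-18/5) = 828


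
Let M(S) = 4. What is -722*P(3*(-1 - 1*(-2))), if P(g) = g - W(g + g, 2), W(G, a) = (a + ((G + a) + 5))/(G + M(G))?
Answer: -1083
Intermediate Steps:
W(G, a) = (5 + G + 2*a)/(4 + G) (W(G, a) = (a + ((G + a) + 5))/(G + 4) = (a + (5 + G + a))/(4 + G) = (5 + G + 2*a)/(4 + G))
P(g) = g - (9 + 2*g)/(4 + 2*g) (P(g) = g - (5 + (g + g) + 2*2)/(4 + (g + g)) = g - (5 + 2*g + 4)/(4 + 2*g) = g - (9 + 2*g)/(4 + 2*g))
-722*P(3*(-1 - 1*(-2))) = -722*(-9/2 + 3*(-1 - 1*(-2)) + (3*(-1 - 1*(-2)))**2)/(2 + 3*(-1 - 1*(-2))) = -722*(-9/2 + 3*(-1 + 2) + (3*(-1 + 2))**2)/(2 + 3*(-1 + 2)) = -722*(-9/2 + 3*1 + (3*1)**2)/(2 + 3*1) = -722*(-9/2 + 3 + 3**2)/(2 + 3) = -722*(-9/2 + 3 + 9)/5 = -722*15/(5*2) = -722*3/2 = -1083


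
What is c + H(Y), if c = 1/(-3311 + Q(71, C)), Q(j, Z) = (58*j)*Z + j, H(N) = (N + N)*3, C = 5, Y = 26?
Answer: 2706601/17350 ≈ 156.00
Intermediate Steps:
H(N) = 6*N (H(N) = (2*N)*3 = 6*N)
Q(j, Z) = j + 58*Z*j (Q(j, Z) = 58*Z*j + j = j + 58*Z*j)
c = 1/17350 (c = 1/(-3311 + 71*(1 + 58*5)) = 1/(-3311 + 71*(1 + 290)) = 1/(-3311 + 71*291) = 1/(-3311 + 20661) = 1/17350 ≈ 5.7637e-5)
c + H(Y) = 1/17350 + 6*26 = 1/17350 + 156 = 2706601/17350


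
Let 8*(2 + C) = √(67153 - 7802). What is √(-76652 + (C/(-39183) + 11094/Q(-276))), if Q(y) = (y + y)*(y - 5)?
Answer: √(-78651452656798274833476 - 3273376737054*√59351)/1012958916 ≈ 276.86*I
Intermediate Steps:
C = -2 + √59351/8 (C = -2 + √(67153 - 7802)/8 = -2 + √59351/8 ≈ 28.453)
Q(y) = 2*y*(-5 + y) (Q(y) = (2*y)*(-5 + y) = 2*y*(-5 + y))
√(-76652 + (C/(-39183) + 11094/Q(-276))) = √(-76652 + ((-2 + √59351/8)/(-39183) + 11094/((2*(-276)*(-5 - 276))))) = √(-76652 + ((-2 + √59351/8)*(-1/39183) + 11094/((2*(-276)*(-281))))) = √(-76652 + ((2/39183 - √59351/313464) + 11094/155112)) = √(-76652 + ((2/39183 - √59351/313464) + 11094*(1/155112))) = √(-76652 + ((2/39183 - √59351/313464) + 1849/25852)) = √(-76652 + (72501071/1012958916 - √59351/313464)) = √(-77645254328161/1012958916 - √59351/313464)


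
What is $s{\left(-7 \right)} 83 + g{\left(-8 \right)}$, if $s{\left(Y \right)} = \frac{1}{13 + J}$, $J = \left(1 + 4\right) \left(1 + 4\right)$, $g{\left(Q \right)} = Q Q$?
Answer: $\frac{2515}{38} \approx 66.184$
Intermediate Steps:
$g{\left(Q \right)} = Q^{2}$
$J = 25$ ($J = 5 \cdot 5 = 25$)
$s{\left(Y \right)} = \frac{1}{38}$ ($s{\left(Y \right)} = \frac{1}{13 + 25} = \frac{1}{38}$)
$s{\left(-7 \right)} 83 + g{\left(-8 \right)} = \frac{1}{38} \cdot 83 + \left(-8\right)^{2} = \frac{83}{38} + 64 = \frac{2515}{38}$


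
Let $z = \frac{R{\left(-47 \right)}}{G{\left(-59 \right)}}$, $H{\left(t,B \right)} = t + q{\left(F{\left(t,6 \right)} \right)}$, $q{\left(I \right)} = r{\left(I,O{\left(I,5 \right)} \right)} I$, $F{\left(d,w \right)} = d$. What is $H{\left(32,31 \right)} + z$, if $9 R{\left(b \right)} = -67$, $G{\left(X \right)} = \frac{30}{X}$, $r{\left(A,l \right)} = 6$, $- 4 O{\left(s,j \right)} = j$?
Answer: $\frac{64433}{270} \approx 238.64$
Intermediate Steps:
$O{\left(s,j \right)} = - \frac{j}{4}$
$q{\left(I \right)} = 6 I$
$R{\left(b \right)} = - \frac{67}{9}$ ($R{\left(b \right)} = \frac{1}{9} \left(-67\right) = - \frac{67}{9}$)
$H{\left(t,B \right)} = 7 t$ ($H{\left(t,B \right)} = t + 6 t = 7 t$)
$z = \frac{3953}{270}$ ($z = - \frac{67}{9 \frac{30}{-59}} = - \frac{67}{9 \cdot 30 \left(- \frac{1}{59}\right)} = - \frac{67}{9 \left(- \frac{30}{59}\right)} = \left(- \frac{67}{9}\right) \left(- \frac{59}{30}\right) = \frac{3953}{270} \approx 14.641$)
$H{\left(32,31 \right)} + z = 7 \cdot 32 + \frac{3953}{270} = 224 + \frac{3953}{270} = \frac{64433}{270}$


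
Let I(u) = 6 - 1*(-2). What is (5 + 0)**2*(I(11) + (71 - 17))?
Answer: 1550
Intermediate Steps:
I(u) = 8 (I(u) = 6 + 2 = 8)
(5 + 0)**2*(I(11) + (71 - 17)) = (5 + 0)**2*(8 + (71 - 17)) = 5**2*(8 + 54) = 25*62 = 1550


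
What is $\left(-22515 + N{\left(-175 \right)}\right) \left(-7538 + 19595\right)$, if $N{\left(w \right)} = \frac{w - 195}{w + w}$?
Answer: $- \frac{9500771316}{35} \approx -2.7145 \cdot 10^{8}$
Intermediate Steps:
$N{\left(w \right)} = \frac{-195 + w}{2 w}$
$\left(-22515 + N{\left(-175 \right)}\right) \left(-7538 + 19595\right) = \left(-22515 + \frac{-195 - 175}{2 \left(-175\right)}\right) \left(-7538 + 19595\right) = \left(-22515 + \frac{1}{2} \left(- \frac{1}{175}\right) \left(-370\right)\right) 12057 = \left(-22515 + \frac{37}{35}\right) 12057 = \left(- \frac{787988}{35}\right) 12057 = - \frac{9500771316}{35}$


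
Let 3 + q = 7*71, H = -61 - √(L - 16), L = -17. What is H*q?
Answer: -30134 - 494*I*√33 ≈ -30134.0 - 2837.8*I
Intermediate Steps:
H = -61 - I*√33 (H = -61 - √(-17 - 16) = -61 - √(-33) = -61 - I*√33 ≈ -61.0 - 5.7446*I)
q = 494 (q = -3 + 7*71 = -3 + 497 = 494)
H*q = (-61 - I*√33)*494 = -30134 - 494*I*√33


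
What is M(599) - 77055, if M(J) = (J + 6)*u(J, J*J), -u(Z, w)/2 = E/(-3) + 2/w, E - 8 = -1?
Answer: -79903195955/1076403 ≈ -74232.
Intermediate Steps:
E = 7 (E = 8 - 1 = 7)
u(Z, w) = 14/3 - 4/w (u(Z, w) = -2*(7/(-3) + 2/w) = -2*(7*(-⅓) + 2/w) = -2*(-7/3 + 2/w) = 14/3 - 4/w)
M(J) = (6 + J)*(14/3 - 4/J²) (M(J) = (J + 6)*(14/3 - 4/J²) = (6 + J)*(14/3 - 4/J²))
M(599) - 77055 = (28 - 24/599² - 4/599 + (14/3)*599) - 77055 = (28 - 24*1/358801 - 4*1/599 + 8386/3) - 77055 = (28 - 24/358801 - 4/599 + 8386/3) - 77055 = 3039037210/1076403 - 77055 = -79903195955/1076403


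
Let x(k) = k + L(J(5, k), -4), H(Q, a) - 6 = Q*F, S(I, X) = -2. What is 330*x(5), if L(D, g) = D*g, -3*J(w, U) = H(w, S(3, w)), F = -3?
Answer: -2310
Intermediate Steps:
H(Q, a) = 6 - 3*Q (H(Q, a) = 6 + Q*(-3) = 6 - 3*Q)
J(w, U) = -2 + w (J(w, U) = -(6 - 3*w)/3 = -2 + w)
x(k) = -12 + k (x(k) = k + (-2 + 5)*(-4) = k + 3*(-4) = k - 12 = -12 + k)
330*x(5) = 330*(-12 + 5) = 330*(-7) = -2310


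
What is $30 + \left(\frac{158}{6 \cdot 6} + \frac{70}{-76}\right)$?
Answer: $\frac{5723}{171} \approx 33.468$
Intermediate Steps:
$30 + \left(\frac{158}{6 \cdot 6} + \frac{70}{-76}\right) = 30 + \left(\frac{158}{36} + 70 \left(- \frac{1}{76}\right)\right) = 30 + \left(158 \cdot \frac{1}{36} - \frac{35}{38}\right) = 30 + \left(\frac{79}{18} - \frac{35}{38}\right) = 30 + \frac{593}{171} = \frac{5723}{171}$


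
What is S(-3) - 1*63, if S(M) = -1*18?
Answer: -81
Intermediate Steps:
S(M) = -18
S(-3) - 1*63 = -18 - 1*63 = -18 - 63 = -81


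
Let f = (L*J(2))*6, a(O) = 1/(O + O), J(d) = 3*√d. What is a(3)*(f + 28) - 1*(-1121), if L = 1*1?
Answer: 3377/3 + 3*√2 ≈ 1129.9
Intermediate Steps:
L = 1
a(O) = 1/(2*O)
f = 18*√2 (f = (1*(3*√2))*6 = (3*√2)*6 = 18*√2 ≈ 25.456)
a(3)*(f + 28) - 1*(-1121) = ((½)/3)*(18*√2 + 28) - 1*(-1121) = ((½)*(⅓))*(28 + 18*√2) + 1121 = (28 + 18*√2)/6 + 1121 = (14/3 + 3*√2) + 1121 = 3377/3 + 3*√2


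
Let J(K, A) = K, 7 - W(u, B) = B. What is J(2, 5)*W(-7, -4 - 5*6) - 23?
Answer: 59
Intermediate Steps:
W(u, B) = 7 - B
J(2, 5)*W(-7, -4 - 5*6) - 23 = 2*(7 - (-4 - 5*6)) - 23 = 2*(7 - (-4 - 30)) - 23 = 2*(7 - 1*(-34)) - 23 = 2*(7 + 34) - 23 = 2*41 - 23 = 82 - 23 = 59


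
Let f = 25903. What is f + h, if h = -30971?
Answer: -5068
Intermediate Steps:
f + h = 25903 - 30971 = -5068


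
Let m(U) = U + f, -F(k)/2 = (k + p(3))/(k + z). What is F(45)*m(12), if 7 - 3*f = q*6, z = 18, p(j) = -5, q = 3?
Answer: -2000/189 ≈ -10.582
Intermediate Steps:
f = -11/3 (f = 7/3 - 6 = -11/3 ≈ -3.6667)
F(k) = -2*(-5 + k)/(18 + k) (F(k) = -2*(k - 5)/(k + 18) = -2*(-5 + k)/(18 + k))
m(U) = -11/3 + U (m(U) = U - 11/3 = -11/3 + U)
F(45)*m(12) = (2*(5 - 1*45)/(18 + 45))*(-11/3 + 12) = (2*(5 - 45)/63)*(25/3) = (2*(1/63)*(-40))*(25/3) = -80/63*25/3 = -2000/189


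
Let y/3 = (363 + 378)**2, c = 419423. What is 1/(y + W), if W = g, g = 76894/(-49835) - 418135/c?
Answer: 20901945205/34430529836449928 ≈ 6.0708e-7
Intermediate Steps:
g = -53088869887/20901945205 (g = 76894/(-49835) - 418135/419423 = 76894*(-1/49835) - 418135*1/419423 = -76894/49835 - 418135/419423 = -53088869887/20901945205 ≈ -2.5399)
W = -53088869887/20901945205 ≈ -2.5399
y = 1647243 (y = 3*(363 + 378)**2 = 3*741**2 = 3*549081 = 1647243)
1/(y + W) = 1/(1647243 - 53088869887/20901945205) = 1/(34430529836449928/20901945205) = 20901945205/34430529836449928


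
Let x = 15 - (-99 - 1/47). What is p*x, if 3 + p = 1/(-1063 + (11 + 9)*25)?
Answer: -9056710/26461 ≈ -342.27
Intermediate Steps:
x = 5359/47 (x = 15 - (-99 - 1*1/47) = 15 - (-99 - 1/47) = 15 - 1*(-4654/47) = 15 + 4654/47 = 5359/47 ≈ 114.02)
p = -1690/563 (p = -3 + 1/(-1063 + (11 + 9)*25) = -3 + 1/(-1063 + 20*25) = -3 + 1/(-1063 + 500) = -3 + 1/(-563) = -3 - 1/563 = -1690/563 ≈ -3.0018)
p*x = -1690/563*5359/47 = -9056710/26461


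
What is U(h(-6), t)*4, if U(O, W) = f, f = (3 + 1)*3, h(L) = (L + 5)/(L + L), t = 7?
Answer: 48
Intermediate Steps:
h(L) = (5 + L)/(2*L) (h(L) = (5 + L)/((2*L)) = (5 + L)*(1/(2*L)) = (5 + L)/(2*L))
f = 12 (f = 4*3 = 12)
U(O, W) = 12
U(h(-6), t)*4 = 12*4 = 48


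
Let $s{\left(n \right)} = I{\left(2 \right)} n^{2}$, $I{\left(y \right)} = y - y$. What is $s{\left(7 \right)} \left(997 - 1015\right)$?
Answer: $0$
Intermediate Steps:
$I{\left(y \right)} = 0$
$s{\left(n \right)} = 0$ ($s{\left(n \right)} = 0 n^{2} = 0$)
$s{\left(7 \right)} \left(997 - 1015\right) = 0 \left(997 - 1015\right) = 0 \left(-18\right) = 0$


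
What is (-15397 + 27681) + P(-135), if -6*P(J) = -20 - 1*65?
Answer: 73789/6 ≈ 12298.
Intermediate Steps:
P(J) = 85/6 (P(J) = -(-20 - 1*65)/6 = -(-20 - 65)/6 = -1/6*(-85) = 85/6)
(-15397 + 27681) + P(-135) = (-15397 + 27681) + 85/6 = 12284 + 85/6 = 73789/6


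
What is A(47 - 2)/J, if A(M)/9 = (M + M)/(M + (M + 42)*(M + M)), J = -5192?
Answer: -9/454300 ≈ -1.9811e-5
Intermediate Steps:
A(M) = 18*M/(M + 2*M*(42 + M)) (A(M) = 9*((M + M)/(M + (M + 42)*(M + M))) = 9*((2*M)/(M + (42 + M)*(2*M))) = 9*((2*M)/(M + 2*M*(42 + M))) = 9*(2*M/(M + 2*M*(42 + M))) = 18*M/(M + 2*M*(42 + M)))
A(47 - 2)/J = (18/(85 + 2*(47 - 2)))/(-5192) = (18/(85 + 2*45))*(-1/5192) = (18/(85 + 90))*(-1/5192) = (18/175)*(-1/5192) = -9/454300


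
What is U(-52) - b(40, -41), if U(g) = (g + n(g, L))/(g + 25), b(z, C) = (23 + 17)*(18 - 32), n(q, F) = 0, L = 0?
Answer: 15172/27 ≈ 561.93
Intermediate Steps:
b(z, C) = -560 (b(z, C) = 40*(-14) = -560)
U(g) = g/(25 + g) (U(g) = (g + 0)/(g + 25) = g/(25 + g))
U(-52) - b(40, -41) = -52/(25 - 52) - 1*(-560) = -52/(-27) + 560 = -52*(-1/27) + 560 = 52/27 + 560 = 15172/27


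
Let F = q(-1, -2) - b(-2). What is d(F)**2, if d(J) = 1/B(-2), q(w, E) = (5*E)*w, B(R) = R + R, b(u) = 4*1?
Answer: 1/16 ≈ 0.062500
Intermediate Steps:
b(u) = 4
B(R) = 2*R
q(w, E) = 5*E*w
F = 6 (F = 5*(-2)*(-1) - 1*4 = 10 - 4 = 6)
d(J) = -1/4 (d(J) = 1/(2*(-2)) = 1/(-4) = -1/4)
d(F)**2 = (-1/4)**2 = 1/16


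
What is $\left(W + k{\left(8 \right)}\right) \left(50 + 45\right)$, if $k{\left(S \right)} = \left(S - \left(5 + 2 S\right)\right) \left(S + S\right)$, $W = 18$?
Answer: $-18050$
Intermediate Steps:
$k{\left(S \right)} = 2 S \left(-5 - S\right)$ ($k{\left(S \right)} = \left(S - \left(5 + 2 S\right)\right) 2 S = \left(-5 - S\right) 2 S = 2 S \left(-5 - S\right)$)
$\left(W + k{\left(8 \right)}\right) \left(50 + 45\right) = \left(18 - 16 \left(5 + 8\right)\right) \left(50 + 45\right) = \left(18 - 16 \cdot 13\right) 95 = \left(18 - 208\right) 95 = \left(-190\right) 95 = -18050$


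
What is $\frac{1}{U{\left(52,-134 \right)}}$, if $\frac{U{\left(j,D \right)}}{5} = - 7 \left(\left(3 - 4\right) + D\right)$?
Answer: $\frac{1}{4725} \approx 0.00021164$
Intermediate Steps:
$U{\left(j,D \right)} = 35 - 35 D$ ($U{\left(j,D \right)} = 5 \left(- 7 \left(\left(3 - 4\right) + D\right)\right) = 5 \left(- 7 \left(-1 + D\right)\right) = 5 \left(7 - 7 D\right) = 35 - 35 D$)
$\frac{1}{U{\left(52,-134 \right)}} = \frac{1}{35 - -4690} = \frac{1}{35 + 4690} = \frac{1}{4725}$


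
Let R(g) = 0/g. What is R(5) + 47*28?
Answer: 1316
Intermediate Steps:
R(g) = 0
R(5) + 47*28 = 0 + 47*28 = 0 + 1316 = 1316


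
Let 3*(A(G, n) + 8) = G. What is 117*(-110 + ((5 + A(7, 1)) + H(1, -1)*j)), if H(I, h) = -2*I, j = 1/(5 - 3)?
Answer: -13065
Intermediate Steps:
j = 1/2 ≈ 0.50000
A(G, n) = -8 + G/3
117*(-110 + ((5 + A(7, 1)) + H(1, -1)*j)) = 117*(-110 + ((5 + (-8 + (1/3)*7)) - 2*1*(1/2))) = 117*(-110 + ((5 + (-8 + 7/3)) - 2*1/2)) = 117*(-110 + ((5 - 17/3) - 1)) = 117*(-110 + (-2/3 - 1)) = 117*(-110 - 5/3) = 117*(-335/3) = -13065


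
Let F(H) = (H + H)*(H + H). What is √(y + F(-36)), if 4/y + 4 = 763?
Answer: 2*√746601735/759 ≈ 72.000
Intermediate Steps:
F(H) = 4*H² (F(H) = (2*H)*(2*H) = 4*H²)
y = 4/759 (y = 4/(-4 + 763) = 4/759 ≈ 0.0052701)
√(y + F(-36)) = √(4/759 + 4*(-36)²) = √(4/759 + 4*1296) = √(4/759 + 5184) = √(3934660/759) = 2*√746601735/759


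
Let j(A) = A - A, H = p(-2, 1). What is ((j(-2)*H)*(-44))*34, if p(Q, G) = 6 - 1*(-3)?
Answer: 0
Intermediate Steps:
p(Q, G) = 9 (p(Q, G) = 6 + 3 = 9)
H = 9
j(A) = 0
((j(-2)*H)*(-44))*34 = ((0*9)*(-44))*34 = (0*(-44))*34 = 0*34 = 0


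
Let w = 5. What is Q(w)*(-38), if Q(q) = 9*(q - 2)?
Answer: -1026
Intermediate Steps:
Q(q) = -18 + 9*q (Q(q) = 9*(-2 + q) = -18 + 9*q)
Q(w)*(-38) = (-18 + 9*5)*(-38) = (-18 + 45)*(-38) = 27*(-38) = -1026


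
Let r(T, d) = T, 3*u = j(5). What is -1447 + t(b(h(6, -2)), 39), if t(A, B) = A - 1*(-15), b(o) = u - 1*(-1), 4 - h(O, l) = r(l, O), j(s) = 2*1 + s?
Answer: -4286/3 ≈ -1428.7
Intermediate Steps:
j(s) = 2 + s
u = 7/3 (u = (2 + 5)/3 = (⅓)*7 = 7/3 ≈ 2.3333)
h(O, l) = 4 - l
b(o) = 10/3 (b(o) = 7/3 - 1*(-1) = 7/3 + 1 = 10/3)
t(A, B) = 15 + A (t(A, B) = A + 15 = 15 + A)
-1447 + t(b(h(6, -2)), 39) = -1447 + (15 + 10/3) = -1447 + 55/3 = -4286/3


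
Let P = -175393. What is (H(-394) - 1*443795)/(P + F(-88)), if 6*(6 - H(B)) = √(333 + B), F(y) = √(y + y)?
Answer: 77837484077/30762704625 - 2*√671/92288113875 + 175393*I*√61/184576227750 + 1775156*I*√11/30762704625 ≈ 2.5303 + 0.00019881*I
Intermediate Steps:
F(y) = √2*√y (F(y) = √(2*y) = √2*√y)
H(B) = 6 - √(333 + B)/6
(H(-394) - 1*443795)/(P + F(-88)) = ((6 - √(333 - 394)/6) - 1*443795)/(-175393 + √2*√(-88)) = ((6 - I*√61/6) - 443795)/(-175393 + √2*(2*I*√22)) = ((6 - I*√61/6) - 443795)/(-175393 + 4*I*√11) = (-443789 - I*√61/6)/(-175393 + 4*I*√11)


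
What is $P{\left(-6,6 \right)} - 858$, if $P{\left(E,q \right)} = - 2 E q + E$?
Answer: $-792$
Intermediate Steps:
$P{\left(E,q \right)} = E - 2 E q$ ($P{\left(E,q \right)} = - 2 E q + E = E - 2 E q$)
$P{\left(-6,6 \right)} - 858 = - 6 \left(1 - 12\right) - 858 = \left(-6\right) \left(-11\right) - 858 = 66 - 858 = -792$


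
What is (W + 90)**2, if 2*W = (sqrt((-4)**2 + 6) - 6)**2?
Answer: 14953 - 1428*sqrt(22) ≈ 8255.1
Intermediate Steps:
W = (-6 + sqrt(22))**2/2 (W = (sqrt((-4)**2 + 6) - 6)**2/2 = (sqrt(16 + 6) - 6)**2/2 = (sqrt(22) - 6)**2/2 = (-6 + sqrt(22))**2/2 ≈ 0.85751)
(W + 90)**2 = ((29 - 6*sqrt(22)) + 90)**2 = (119 - 6*sqrt(22))**2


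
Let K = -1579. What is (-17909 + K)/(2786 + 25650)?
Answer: -4872/7109 ≈ -0.68533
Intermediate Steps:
(-17909 + K)/(2786 + 25650) = (-17909 - 1579)/(2786 + 25650) = -19488/28436 = -19488*1/28436 = -4872/7109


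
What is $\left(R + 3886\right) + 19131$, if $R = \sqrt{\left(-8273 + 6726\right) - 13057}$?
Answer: $23017 + 2 i \sqrt{3651} \approx 23017.0 + 120.85 i$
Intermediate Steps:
$R = 2 i \sqrt{3651}$ ($R = \sqrt{-1547 - 13057} = \sqrt{-14604} = 2 i \sqrt{3651} \approx 120.85 i$)
$\left(R + 3886\right) + 19131 = \left(2 i \sqrt{3651} + 3886\right) + 19131 = \left(3886 + 2 i \sqrt{3651}\right) + 19131 = 23017 + 2 i \sqrt{3651}$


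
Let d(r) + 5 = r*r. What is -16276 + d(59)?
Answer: -12800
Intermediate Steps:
d(r) = -5 + r² (d(r) = -5 + r*r = -5 + r²)
-16276 + d(59) = -16276 + (-5 + 59²) = -16276 + (-5 + 3481) = -16276 + 3476 = -12800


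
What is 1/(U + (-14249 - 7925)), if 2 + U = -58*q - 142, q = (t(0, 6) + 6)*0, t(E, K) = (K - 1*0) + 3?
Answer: -1/22318 ≈ -4.4807e-5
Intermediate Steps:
t(E, K) = 3 + K (t(E, K) = (K + 0) + 3 = K + 3 = 3 + K)
q = 0 (q = ((3 + 6) + 6)*0 = (9 + 6)*0 = 15*0 = 0)
U = -144 (U = -2 + (-58*0 - 142) = -2 + (0 - 142) = -2 - 142 = -144)
1/(U + (-14249 - 7925)) = 1/(-144 + (-14249 - 7925)) = 1/(-144 - 22174) = 1/(-22318) = -1/22318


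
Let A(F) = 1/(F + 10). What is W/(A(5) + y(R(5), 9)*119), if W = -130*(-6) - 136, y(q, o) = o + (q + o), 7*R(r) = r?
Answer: 4830/16703 ≈ 0.28917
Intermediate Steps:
R(r) = r/7
y(q, o) = q + 2*o (y(q, o) = o + (o + q) = q + 2*o)
W = 644 (W = 780 - 136 = 644)
A(F) = 1/(10 + F)
W/(A(5) + y(R(5), 9)*119) = 644/(1/(10 + 5) + ((⅐)*5 + 2*9)*119) = 644/(1/15 + (5/7 + 18)*119) = 644/(1/15 + (131/7)*119) = 644/(1/15 + 2227) = 644/(33406/15) = 644*(15/33406) = 4830/16703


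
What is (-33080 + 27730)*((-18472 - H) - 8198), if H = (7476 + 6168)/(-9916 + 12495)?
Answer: 368056320900/2579 ≈ 1.4271e+8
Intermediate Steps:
H = 13644/2579 ≈ 5.2904
(-33080 + 27730)*((-18472 - H) - 8198) = (-33080 + 27730)*((-18472 - 1*13644/2579) - 8198) = -5350*((-18472 - 13644/2579) - 8198) = -5350*(-47652932/2579 - 8198) = -5350*(-68795574/2579) = 368056320900/2579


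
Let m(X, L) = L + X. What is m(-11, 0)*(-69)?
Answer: 759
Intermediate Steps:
m(-11, 0)*(-69) = (0 - 11)*(-69) = -11*(-69) = 759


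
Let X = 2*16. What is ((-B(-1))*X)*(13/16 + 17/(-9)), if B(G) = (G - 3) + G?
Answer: -1550/9 ≈ -172.22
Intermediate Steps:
X = 32
B(G) = -3 + 2*G (B(G) = (-3 + G) + G = -3 + 2*G)
((-B(-1))*X)*(13/16 + 17/(-9)) = (-(-3 + 2*(-1))*32)*(13/16 + 17/(-9)) = (-(-3 - 2)*32)*(13*(1/16) + 17*(-1/9)) = (-1*(-5)*32)*(13/16 - 17/9) = (5*32)*(-155/144) = 160*(-155/144) = -1550/9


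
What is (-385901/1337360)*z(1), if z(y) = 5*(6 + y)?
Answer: -2701307/267472 ≈ -10.099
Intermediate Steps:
z(y) = 30 + 5*y
(-385901/1337360)*z(1) = (-385901/1337360)*(30 + 5*1) = (-385901*1/1337360)*(30 + 5) = -385901/1337360*35 = -2701307/267472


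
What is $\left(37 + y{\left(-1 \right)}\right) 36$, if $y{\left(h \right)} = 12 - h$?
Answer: $1800$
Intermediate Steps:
$\left(37 + y{\left(-1 \right)}\right) 36 = \left(37 + \left(12 - -1\right)\right) 36 = \left(37 + \left(12 + 1\right)\right) 36 = \left(37 + 13\right) 36 = 50 \cdot 36 = 1800$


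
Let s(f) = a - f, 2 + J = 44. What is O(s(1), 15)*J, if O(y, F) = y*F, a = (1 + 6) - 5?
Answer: 630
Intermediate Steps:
J = 42 (J = -2 + 44 = 42)
a = 2 (a = 7 - 5 = 2)
s(f) = 2 - f
O(y, F) = F*y
O(s(1), 15)*J = (15*(2 - 1*1))*42 = (15*(2 - 1))*42 = (15*1)*42 = 15*42 = 630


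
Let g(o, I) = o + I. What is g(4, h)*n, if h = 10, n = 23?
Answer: 322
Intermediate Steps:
g(o, I) = I + o
g(4, h)*n = (10 + 4)*23 = 14*23 = 322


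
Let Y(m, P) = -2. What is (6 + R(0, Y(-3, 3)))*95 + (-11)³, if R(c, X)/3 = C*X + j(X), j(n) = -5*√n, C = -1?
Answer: -191 - 1425*I*√2 ≈ -191.0 - 2015.3*I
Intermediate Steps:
R(c, X) = -15*√X - 3*X (R(c, X) = 3*(-X - 5*√X) = -15*√X - 3*X)
(6 + R(0, Y(-3, 3)))*95 + (-11)³ = (6 + (-15*I*√2 - 3*(-2)))*95 + (-11)³ = (6 + (-15*I*√2 + 6))*95 - 1331 = (6 + (6 - 15*I*√2))*95 - 1331 = (12 - 15*I*√2)*95 - 1331 = (1140 - 1425*I*√2) - 1331 = -191 - 1425*I*√2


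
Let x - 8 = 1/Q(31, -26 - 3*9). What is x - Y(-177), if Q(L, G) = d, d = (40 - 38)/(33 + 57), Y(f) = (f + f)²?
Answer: -125263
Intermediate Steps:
Y(f) = 4*f² (Y(f) = (2*f)² = 4*f²)
d = 1/45 (d = 2/90 = 2*(1/90) = 1/45 ≈ 0.022222)
Q(L, G) = 1/45
x = 53 (x = 8 + 1/(1/45) = 8 + 45 = 53)
x - Y(-177) = 53 - 4*(-177)² = 53 - 4*31329 = 53 - 1*125316 = 53 - 125316 = -125263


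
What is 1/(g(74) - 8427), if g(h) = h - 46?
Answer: -1/8399 ≈ -0.00011906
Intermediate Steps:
g(h) = -46 + h
1/(g(74) - 8427) = 1/((-46 + 74) - 8427) = 1/(28 - 8427) = 1/(-8399) = -1/8399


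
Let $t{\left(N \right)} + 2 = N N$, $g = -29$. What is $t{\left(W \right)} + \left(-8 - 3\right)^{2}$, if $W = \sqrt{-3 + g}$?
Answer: $87$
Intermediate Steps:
$W = 4 i \sqrt{2}$ ($W = \sqrt{-3 - 29} = \sqrt{-32} = 4 i \sqrt{2} \approx 5.6569 i$)
$t{\left(N \right)} = -2 + N^{2}$ ($t{\left(N \right)} = -2 + N N = -2 + N^{2}$)
$t{\left(W \right)} + \left(-8 - 3\right)^{2} = \left(-2 + \left(4 i \sqrt{2}\right)^{2}\right) + \left(-8 - 3\right)^{2} = \left(-2 - 32\right) + \left(-11\right)^{2} = -34 + 121 = 87$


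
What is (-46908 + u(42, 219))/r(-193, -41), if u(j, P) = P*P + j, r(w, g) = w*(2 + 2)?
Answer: -1095/772 ≈ -1.4184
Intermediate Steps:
r(w, g) = 4*w (r(w, g) = w*4 = 4*w)
u(j, P) = j + P**2 (u(j, P) = P**2 + j = j + P**2)
(-46908 + u(42, 219))/r(-193, -41) = (-46908 + (42 + 219**2))/((4*(-193))) = (-46908 + (42 + 47961))/(-772) = (-46908 + 48003)*(-1/772) = 1095*(-1/772) = -1095/772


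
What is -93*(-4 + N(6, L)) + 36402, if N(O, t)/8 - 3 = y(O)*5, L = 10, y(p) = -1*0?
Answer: 34542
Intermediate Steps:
y(p) = 0
N(O, t) = 24 (N(O, t) = 24 + 8*(0*5) = 24 + 8*0 = 24 + 0 = 24)
-93*(-4 + N(6, L)) + 36402 = -93*(-4 + 24) + 36402 = -93*20 + 36402 = -1860 + 36402 = 34542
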